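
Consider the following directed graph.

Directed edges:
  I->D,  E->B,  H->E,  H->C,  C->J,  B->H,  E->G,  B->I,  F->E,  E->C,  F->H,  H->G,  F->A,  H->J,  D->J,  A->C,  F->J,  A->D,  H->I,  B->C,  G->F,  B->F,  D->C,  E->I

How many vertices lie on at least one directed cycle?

A vertex is on a directed cycle iff it belongs to a strongly connected component of size ≥ 2 (or has a self-loop).
The vertices on cycles are {B, E, F, G, H} — 5 in total.

5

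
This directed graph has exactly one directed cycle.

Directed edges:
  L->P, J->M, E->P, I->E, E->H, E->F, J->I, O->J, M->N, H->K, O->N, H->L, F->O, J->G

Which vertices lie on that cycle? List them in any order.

DFS with gray/black marking from E:
E gray
  P gray
  P black
  H gray
    L gray
      L→P: P black — skip
    L black
    K gray
    K black
  H black
  F gray
    O gray
      N gray
      N black
      J gray
        G gray
        G black
        I gray
          I→E: E is gray → back edge
Back edge closes the cycle E → F → O → J → I → E; its vertices are {E, F, I, J, O}.

E, F, I, J, O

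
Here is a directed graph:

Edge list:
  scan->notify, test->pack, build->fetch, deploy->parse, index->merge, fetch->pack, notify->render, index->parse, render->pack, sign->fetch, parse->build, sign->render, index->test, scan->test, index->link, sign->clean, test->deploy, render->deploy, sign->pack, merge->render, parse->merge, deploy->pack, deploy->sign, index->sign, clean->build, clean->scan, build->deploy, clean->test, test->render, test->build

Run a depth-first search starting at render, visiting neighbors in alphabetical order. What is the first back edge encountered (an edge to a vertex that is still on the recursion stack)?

DFS from render (visiting neighbors in alphabetical order); mark gray on enter, black on exit:
render gray
  deploy gray
    pack gray
    pack black
    parse gray
      build gray
        build→deploy: deploy is gray → back edge
First back edge: build → deploy.

build->deploy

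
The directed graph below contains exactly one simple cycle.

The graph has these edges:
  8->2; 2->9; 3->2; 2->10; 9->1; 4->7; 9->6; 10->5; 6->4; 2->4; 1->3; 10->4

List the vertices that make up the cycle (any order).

DFS with gray/black marking from 2:
2 gray
  9 gray
    6 gray
      4 gray
        7 gray
        7 black
      4 black
    6 black
    1 gray
      3 gray
        3→2: 2 is gray → back edge
Back edge closes the cycle 2 → 9 → 1 → 3 → 2; its vertices are {1, 2, 3, 9}.

1, 2, 3, 9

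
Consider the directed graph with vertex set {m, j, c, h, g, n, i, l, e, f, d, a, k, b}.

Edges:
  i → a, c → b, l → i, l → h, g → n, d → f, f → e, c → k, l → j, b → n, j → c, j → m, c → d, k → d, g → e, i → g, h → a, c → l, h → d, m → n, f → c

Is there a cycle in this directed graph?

DFS with white/gray/black marking, starting from i:
i gray
  g gray
    n gray
    n black
    e gray
    e black
  g black
  a gray
  a black
i black
m gray
  m→n: n black — skip
m black
j gray
  c gray
    d gray
      f gray
        f→c: c is gray → back edge
Back edge found, so a cycle exists: c → d → f → c.

Yes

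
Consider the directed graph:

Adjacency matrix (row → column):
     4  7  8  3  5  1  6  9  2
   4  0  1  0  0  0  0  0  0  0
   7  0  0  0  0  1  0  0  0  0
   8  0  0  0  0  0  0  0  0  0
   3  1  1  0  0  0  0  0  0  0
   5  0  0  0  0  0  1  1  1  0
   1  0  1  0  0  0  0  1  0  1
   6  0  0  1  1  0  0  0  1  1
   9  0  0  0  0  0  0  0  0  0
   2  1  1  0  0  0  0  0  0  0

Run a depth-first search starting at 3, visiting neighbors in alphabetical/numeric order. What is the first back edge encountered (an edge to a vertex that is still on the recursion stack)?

2->4

DFS from 3 (visiting neighbors in alphabetical/numeric order); mark gray on enter, black on exit:
3 gray
  4 gray
    7 gray
      5 gray
        1 gray
          2 gray
            2→4: 4 is gray → back edge
First back edge: 2 → 4.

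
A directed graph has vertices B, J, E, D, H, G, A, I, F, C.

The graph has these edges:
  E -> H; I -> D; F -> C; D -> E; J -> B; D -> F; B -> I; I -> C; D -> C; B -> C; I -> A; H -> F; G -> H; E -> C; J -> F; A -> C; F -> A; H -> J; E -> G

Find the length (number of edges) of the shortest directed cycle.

6

For each vertex v, BFS finds the shortest path from v back to v.
The shortest such closed walk is E → H → J → B → I → D → E, length 6.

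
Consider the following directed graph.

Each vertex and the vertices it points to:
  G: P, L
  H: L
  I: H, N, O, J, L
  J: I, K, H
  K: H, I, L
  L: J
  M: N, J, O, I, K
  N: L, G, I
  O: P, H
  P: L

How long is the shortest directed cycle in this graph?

2

For each vertex v, BFS finds the shortest path from v back to v.
The shortest such closed walk is N → I → N, length 2.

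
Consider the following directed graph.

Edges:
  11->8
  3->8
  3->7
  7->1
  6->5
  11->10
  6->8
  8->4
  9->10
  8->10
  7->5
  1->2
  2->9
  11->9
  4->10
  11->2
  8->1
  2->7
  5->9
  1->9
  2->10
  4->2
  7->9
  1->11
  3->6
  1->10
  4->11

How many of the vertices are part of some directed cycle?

A vertex is on a directed cycle iff it belongs to a strongly connected component of size ≥ 2 (or has a self-loop).
The vertices on cycles are {1, 2, 4, 7, 8, 11} — 6 in total.

6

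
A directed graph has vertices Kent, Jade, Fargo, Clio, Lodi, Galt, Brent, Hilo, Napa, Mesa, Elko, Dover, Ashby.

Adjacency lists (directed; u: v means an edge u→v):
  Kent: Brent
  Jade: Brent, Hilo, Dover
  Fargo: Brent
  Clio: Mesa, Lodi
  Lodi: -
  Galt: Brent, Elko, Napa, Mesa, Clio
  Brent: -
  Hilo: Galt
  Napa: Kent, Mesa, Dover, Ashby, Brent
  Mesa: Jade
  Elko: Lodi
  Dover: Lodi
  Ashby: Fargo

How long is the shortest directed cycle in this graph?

For each vertex v, BFS finds the shortest path from v back to v.
The shortest such closed walk is Hilo → Galt → Mesa → Jade → Hilo, length 4.

4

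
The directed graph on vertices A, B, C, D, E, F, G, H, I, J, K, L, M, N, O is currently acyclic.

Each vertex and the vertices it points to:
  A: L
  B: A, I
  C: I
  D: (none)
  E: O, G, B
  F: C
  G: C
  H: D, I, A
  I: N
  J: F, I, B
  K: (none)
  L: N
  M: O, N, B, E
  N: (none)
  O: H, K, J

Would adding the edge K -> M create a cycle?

Adding K→M creates a cycle iff M can already reach K.
Path from M: M → O → K.
So M → … → K → M is a cycle.

Yes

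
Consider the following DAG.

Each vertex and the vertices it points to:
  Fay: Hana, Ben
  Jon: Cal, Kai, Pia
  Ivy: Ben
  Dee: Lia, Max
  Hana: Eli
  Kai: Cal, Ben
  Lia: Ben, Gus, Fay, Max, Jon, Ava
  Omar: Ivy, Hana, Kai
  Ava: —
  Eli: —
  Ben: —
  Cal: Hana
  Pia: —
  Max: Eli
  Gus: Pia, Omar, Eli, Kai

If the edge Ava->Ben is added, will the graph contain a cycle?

No

Adding Ava→Ben creates a cycle iff Ben can already reach Ava.
Explore from Ben: no path reaches Ava. The graph stays acyclic.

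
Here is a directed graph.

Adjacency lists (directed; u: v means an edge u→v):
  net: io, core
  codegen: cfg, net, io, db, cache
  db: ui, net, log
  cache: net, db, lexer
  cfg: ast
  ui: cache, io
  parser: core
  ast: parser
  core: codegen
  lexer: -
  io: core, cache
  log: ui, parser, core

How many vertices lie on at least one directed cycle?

11

A vertex is on a directed cycle iff it belongs to a strongly connected component of size ≥ 2 (or has a self-loop).
The vertices on cycles are {db, io, ui, ast, cfg, log, net, core, cache, parser, codegen} — 11 in total.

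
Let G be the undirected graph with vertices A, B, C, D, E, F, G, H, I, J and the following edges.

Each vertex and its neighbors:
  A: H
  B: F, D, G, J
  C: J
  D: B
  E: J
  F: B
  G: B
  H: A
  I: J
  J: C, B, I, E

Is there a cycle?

No

DFS, tracking each vertex's parent; an edge to a visited non-parent vertex closes a cycle.
Start from B:
visit B (parent –)
  visit F (parent B)
    F–B: parent, skip
  visit D (parent B)
    D–B: parent, skip
  visit G (parent B)
    G–B: parent, skip
  visit J (parent B)
    visit C (parent J)
      C–J: parent, skip
    J–B: parent, skip
    visit I (parent J)
      I–J: parent, skip
    visit E (parent J)
      E–J: parent, skip
visit A (parent –)
  visit H (parent A)
    H–A: parent, skip
No non-parent visited neighbor found — the graph is a forest.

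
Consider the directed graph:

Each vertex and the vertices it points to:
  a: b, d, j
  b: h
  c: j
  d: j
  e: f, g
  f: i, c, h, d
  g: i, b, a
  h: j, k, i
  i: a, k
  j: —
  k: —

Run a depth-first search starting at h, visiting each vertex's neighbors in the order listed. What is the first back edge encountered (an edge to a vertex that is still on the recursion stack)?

b->h

DFS from h (visiting each vertex's neighbors in the order listed); mark gray on enter, black on exit:
h gray
  j gray
  j black
  k gray
  k black
  i gray
    a gray
      b gray
        b→h: h is gray → back edge
First back edge: b → h.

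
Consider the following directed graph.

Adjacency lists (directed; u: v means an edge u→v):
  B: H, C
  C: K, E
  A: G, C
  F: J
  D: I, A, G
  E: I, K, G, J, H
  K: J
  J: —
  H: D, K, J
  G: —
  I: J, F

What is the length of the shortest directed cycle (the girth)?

5

For each vertex v, BFS finds the shortest path from v back to v.
The shortest such closed walk is C → E → H → D → A → C, length 5.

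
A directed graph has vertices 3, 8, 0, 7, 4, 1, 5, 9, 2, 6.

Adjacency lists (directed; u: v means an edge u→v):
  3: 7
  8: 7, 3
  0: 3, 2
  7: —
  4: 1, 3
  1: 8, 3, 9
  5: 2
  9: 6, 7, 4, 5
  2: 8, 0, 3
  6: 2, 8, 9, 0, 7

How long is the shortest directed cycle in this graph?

2

For each vertex v, BFS finds the shortest path from v back to v.
The shortest such closed walk is 9 → 6 → 9, length 2.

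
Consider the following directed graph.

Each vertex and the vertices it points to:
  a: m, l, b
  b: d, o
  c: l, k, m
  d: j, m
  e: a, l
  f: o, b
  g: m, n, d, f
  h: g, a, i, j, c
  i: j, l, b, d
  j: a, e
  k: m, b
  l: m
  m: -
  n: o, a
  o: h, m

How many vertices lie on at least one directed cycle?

13

A vertex is on a directed cycle iff it belongs to a strongly connected component of size ≥ 2 (or has a self-loop).
The vertices on cycles are {a, b, c, d, e, f, g, h, i, j, k, n, o} — 13 in total.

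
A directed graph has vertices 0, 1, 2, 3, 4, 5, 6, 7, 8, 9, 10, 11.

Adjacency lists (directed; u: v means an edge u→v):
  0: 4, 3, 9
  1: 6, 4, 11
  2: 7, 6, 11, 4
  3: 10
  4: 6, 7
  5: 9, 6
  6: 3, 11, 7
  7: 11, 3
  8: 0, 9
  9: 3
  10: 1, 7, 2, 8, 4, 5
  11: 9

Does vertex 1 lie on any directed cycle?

Yes

1 is on a cycle iff 1 can reach itself via ≥1 edge.
1 → 6 → 3 → 10 → 1 — yes.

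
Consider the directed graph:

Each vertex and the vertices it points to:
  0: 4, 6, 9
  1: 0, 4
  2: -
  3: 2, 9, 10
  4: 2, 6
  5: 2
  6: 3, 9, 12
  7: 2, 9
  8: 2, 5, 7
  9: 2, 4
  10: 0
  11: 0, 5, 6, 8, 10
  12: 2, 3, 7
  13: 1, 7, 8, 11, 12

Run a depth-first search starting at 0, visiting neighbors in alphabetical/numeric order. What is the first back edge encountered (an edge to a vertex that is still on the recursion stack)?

9→4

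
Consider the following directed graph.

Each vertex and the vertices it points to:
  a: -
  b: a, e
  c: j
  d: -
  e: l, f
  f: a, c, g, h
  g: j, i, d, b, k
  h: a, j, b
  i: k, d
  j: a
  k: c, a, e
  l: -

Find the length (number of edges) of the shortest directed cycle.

For each vertex v, BFS finds the shortest path from v back to v.
The shortest such closed walk is g → b → e → f → g, length 4.

4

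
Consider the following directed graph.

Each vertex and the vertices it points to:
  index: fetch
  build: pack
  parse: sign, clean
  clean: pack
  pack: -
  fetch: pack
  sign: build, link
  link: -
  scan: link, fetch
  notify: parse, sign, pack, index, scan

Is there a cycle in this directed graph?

DFS with white/gray/black marking, starting from build:
build gray
  pack gray
  pack black
build black
index gray
  fetch gray
    fetch→pack: pack black — skip
  fetch black
index black
parse gray
  sign gray
    sign→build: build black — skip
    link gray
    link black
  sign black
  clean gray
    clean→pack: pack black — skip
  clean black
parse black
scan gray
  scan→link: link black — skip
  scan→fetch: fetch black — skip
scan black
notify gray
  notify→parse: parse black — skip
  notify→sign: sign black — skip
  notify→pack: pack black — skip
  notify→index: index black — skip
  notify→scan: scan black — skip
notify black
Every edge goes to a white or black vertex — no back edge, so the graph is acyclic.

No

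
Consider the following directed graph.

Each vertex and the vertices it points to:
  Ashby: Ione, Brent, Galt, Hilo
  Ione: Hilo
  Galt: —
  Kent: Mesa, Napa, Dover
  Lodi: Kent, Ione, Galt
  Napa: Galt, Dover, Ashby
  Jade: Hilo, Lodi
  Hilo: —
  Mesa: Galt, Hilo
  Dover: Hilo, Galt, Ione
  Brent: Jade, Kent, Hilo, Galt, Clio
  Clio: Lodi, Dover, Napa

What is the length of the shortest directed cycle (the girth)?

4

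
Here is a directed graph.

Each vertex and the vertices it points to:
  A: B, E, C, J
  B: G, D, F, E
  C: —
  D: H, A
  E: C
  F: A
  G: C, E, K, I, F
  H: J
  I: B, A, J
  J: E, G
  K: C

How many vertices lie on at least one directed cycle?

8

A vertex is on a directed cycle iff it belongs to a strongly connected component of size ≥ 2 (or has a self-loop).
The vertices on cycles are {A, B, D, F, G, H, I, J} — 8 in total.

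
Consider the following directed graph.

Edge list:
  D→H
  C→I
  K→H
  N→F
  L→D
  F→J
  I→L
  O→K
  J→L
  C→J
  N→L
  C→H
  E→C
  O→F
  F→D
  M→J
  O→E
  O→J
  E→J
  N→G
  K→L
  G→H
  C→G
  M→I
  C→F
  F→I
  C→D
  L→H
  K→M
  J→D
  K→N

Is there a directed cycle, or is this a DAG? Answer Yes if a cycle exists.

No

DFS with white/gray/black marking, starting from L:
L gray
  D gray
    H gray
    H black
  D black
  L→H: H black — skip
L black
E gray
  C gray
    I gray
      I→L: L black — skip
    I black
    J gray
      J→L: L black — skip
      J→D: D black — skip
    J black
    C→D: D black — skip
    C→H: H black — skip
    F gray
      F→D: D black — skip
      F→I: I black — skip
      F→J: J black — skip
    F black
    G gray
      G→H: H black — skip
    G black
  C black
  E→J: J black — skip
E black
O gray
  K gray
    M gray
      M→J: J black — skip
      M→I: I black — skip
    M black
    K→L: L black — skip
    N gray
      N→L: L black — skip
      N→F: F black — skip
      N→G: G black — skip
    N black
    K→H: H black — skip
  K black
  O→F: F black — skip
  O→E: E black — skip
  O→J: J black — skip
O black
Every edge goes to a white or black vertex — no back edge, so the graph is acyclic.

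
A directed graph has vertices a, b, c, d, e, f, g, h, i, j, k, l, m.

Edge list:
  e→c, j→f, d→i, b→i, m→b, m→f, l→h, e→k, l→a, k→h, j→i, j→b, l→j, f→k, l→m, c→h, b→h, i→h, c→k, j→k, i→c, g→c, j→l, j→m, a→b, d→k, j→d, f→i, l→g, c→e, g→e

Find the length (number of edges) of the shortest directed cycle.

2

For each vertex v, BFS finds the shortest path from v back to v.
The shortest such closed walk is l → j → l, length 2.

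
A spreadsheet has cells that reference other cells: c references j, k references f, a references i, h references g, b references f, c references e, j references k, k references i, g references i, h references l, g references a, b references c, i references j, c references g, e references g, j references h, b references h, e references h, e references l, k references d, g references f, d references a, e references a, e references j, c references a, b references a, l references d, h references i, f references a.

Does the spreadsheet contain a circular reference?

DFS with white/gray/black marking, starting from a:
a gray
  i gray
    j gray
      k gray
        d gray
          d→a: a is gray → back edge
Back edge found, so a cycle exists: a → i → j → k → d → a.

Yes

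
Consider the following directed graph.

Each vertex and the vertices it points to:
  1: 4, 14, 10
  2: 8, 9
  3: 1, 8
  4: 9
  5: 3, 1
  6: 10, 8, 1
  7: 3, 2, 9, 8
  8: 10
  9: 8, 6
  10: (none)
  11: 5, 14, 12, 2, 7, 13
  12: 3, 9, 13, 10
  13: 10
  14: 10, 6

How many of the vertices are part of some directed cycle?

5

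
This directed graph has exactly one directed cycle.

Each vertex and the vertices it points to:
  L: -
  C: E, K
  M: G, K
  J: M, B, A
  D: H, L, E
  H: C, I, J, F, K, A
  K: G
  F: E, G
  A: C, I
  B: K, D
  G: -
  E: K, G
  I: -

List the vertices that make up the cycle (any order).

B, D, H, J

DFS with gray/black marking from H:
H gray
  C gray
    E gray
      K gray
        G gray
        G black
      K black
      E→G: G black — skip
    E black
    C→K: K black — skip
  C black
  I gray
  I black
  J gray
    M gray
      M→G: G black — skip
      M→K: K black — skip
    M black
    B gray
      B→K: K black — skip
      D gray
        D→H: H is gray → back edge
Back edge closes the cycle H → J → B → D → H; its vertices are {B, D, H, J}.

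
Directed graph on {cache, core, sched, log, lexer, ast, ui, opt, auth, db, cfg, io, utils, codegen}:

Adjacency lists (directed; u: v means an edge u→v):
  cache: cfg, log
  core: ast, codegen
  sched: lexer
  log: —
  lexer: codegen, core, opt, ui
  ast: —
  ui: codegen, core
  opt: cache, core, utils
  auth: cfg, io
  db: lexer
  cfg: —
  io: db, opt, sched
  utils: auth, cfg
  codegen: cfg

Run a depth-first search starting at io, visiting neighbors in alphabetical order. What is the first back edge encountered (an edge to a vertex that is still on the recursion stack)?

auth→io

DFS from io (visiting neighbors in alphabetical order); mark gray on enter, black on exit:
io gray
  db gray
    lexer gray
      codegen gray
        cfg gray
        cfg black
      codegen black
      core gray
        ast gray
        ast black
        core→codegen: codegen black — skip
      core black
      opt gray
        cache gray
          cache→cfg: cfg black — skip
          log gray
          log black
        cache black
        opt→core: core black — skip
        utils gray
          auth gray
            auth→cfg: cfg black — skip
            auth→io: io is gray → back edge
First back edge: auth → io.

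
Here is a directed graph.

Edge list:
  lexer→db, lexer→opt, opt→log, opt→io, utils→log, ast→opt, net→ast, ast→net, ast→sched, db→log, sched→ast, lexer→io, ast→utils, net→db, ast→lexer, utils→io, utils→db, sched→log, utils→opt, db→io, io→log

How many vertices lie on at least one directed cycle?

3

A vertex is on a directed cycle iff it belongs to a strongly connected component of size ≥ 2 (or has a self-loop).
The vertices on cycles are {ast, net, sched} — 3 in total.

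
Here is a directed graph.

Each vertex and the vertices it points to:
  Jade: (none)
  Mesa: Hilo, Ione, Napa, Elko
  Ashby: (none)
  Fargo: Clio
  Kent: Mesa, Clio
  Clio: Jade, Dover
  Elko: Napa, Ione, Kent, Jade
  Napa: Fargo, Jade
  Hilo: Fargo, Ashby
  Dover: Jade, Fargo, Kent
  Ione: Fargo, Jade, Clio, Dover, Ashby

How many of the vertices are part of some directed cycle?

9

A vertex is on a directed cycle iff it belongs to a strongly connected component of size ≥ 2 (or has a self-loop).
The vertices on cycles are {Clio, Elko, Hilo, Ione, Kent, Mesa, Napa, Dover, Fargo} — 9 in total.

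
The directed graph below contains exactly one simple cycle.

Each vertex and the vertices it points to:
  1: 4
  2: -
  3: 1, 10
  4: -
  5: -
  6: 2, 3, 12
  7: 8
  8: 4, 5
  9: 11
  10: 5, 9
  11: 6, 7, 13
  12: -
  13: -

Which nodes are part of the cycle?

3, 6, 9, 10, 11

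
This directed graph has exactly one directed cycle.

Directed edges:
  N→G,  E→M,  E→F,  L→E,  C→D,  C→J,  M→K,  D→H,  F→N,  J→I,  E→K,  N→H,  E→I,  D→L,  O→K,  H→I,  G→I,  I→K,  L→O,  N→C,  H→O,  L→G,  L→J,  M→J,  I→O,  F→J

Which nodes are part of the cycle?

C, D, E, F, L, N

DFS with gray/black marking from D:
D gray
  L gray
    E gray
      I gray
        K gray
        K black
        O gray
          O→K: K black — skip
        O black
      I black
      E→K: K black — skip
      M gray
        M→K: K black — skip
        J gray
          J→I: I black — skip
        J black
      M black
      F gray
        F→J: J black — skip
        N gray
          C gray
            C→J: J black — skip
            C→D: D is gray → back edge
Back edge closes the cycle D → L → E → F → N → C → D; its vertices are {C, D, E, F, L, N}.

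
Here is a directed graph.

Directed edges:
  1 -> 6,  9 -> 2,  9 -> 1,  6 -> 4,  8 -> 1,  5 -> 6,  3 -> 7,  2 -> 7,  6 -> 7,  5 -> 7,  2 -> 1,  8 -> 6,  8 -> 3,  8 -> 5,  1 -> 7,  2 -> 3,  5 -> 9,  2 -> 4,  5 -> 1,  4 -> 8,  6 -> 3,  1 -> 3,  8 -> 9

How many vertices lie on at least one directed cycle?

7

A vertex is on a directed cycle iff it belongs to a strongly connected component of size ≥ 2 (or has a self-loop).
The vertices on cycles are {1, 2, 4, 5, 6, 8, 9} — 7 in total.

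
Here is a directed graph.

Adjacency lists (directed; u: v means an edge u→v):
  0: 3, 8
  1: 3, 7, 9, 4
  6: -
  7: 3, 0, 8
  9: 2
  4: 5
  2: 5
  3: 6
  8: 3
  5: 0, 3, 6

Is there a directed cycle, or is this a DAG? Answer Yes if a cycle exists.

DFS with white/gray/black marking, starting from 4:
4 gray
  5 gray
    0 gray
      3 gray
        6 gray
        6 black
      3 black
      8 gray
        8→3: 3 black — skip
      8 black
    0 black
    5→3: 3 black — skip
    5→6: 6 black — skip
  5 black
4 black
1 gray
  1→3: 3 black — skip
  7 gray
    7→3: 3 black — skip
    7→0: 0 black — skip
    7→8: 8 black — skip
  7 black
  9 gray
    2 gray
      2→5: 5 black — skip
    2 black
  9 black
  1→4: 4 black — skip
1 black
Every edge goes to a white or black vertex — no back edge, so the graph is acyclic.

No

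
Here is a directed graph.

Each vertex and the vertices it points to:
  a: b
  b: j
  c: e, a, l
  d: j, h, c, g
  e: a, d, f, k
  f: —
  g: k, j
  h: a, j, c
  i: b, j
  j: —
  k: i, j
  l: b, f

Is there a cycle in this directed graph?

Yes

DFS with white/gray/black marking, starting from h:
h gray
  a gray
    b gray
      j gray
      j black
    b black
  a black
  h→j: j black — skip
  c gray
    e gray
      e→a: a black — skip
      d gray
        d→j: j black — skip
        d→h: h is gray → back edge
Back edge found, so a cycle exists: h → c → e → d → h.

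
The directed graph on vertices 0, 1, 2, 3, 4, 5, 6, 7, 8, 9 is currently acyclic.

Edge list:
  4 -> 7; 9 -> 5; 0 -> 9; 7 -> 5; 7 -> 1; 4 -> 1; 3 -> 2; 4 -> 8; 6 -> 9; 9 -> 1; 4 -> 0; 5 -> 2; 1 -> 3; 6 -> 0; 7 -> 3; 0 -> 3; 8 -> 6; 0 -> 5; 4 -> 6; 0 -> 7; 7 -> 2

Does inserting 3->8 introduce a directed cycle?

Adding 3→8 creates a cycle iff 8 can already reach 3.
Path from 8: 8 → 6 → 0 → 3.
So 8 → … → 3 → 8 is a cycle.

Yes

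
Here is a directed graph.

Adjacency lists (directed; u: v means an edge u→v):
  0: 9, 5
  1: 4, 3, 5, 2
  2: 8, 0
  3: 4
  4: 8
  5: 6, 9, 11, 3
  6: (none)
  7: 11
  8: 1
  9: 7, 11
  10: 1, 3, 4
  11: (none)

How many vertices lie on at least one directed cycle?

A vertex is on a directed cycle iff it belongs to a strongly connected component of size ≥ 2 (or has a self-loop).
The vertices on cycles are {0, 1, 2, 3, 4, 5, 8} — 7 in total.

7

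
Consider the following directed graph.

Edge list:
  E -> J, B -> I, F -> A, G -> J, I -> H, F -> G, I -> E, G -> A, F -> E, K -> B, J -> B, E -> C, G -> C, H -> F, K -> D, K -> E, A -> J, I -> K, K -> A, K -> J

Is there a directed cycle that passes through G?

G is on a cycle iff G can reach itself via ≥1 edge.
G → J → B → I → H → F → G — yes.

Yes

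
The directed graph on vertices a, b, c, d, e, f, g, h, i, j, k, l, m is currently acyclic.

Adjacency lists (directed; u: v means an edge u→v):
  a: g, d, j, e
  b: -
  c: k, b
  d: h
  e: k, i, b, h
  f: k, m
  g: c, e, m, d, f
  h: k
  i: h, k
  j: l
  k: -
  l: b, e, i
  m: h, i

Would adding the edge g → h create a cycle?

Adding g→h creates a cycle iff h can already reach g.
Explore from h: no path reaches g. The graph stays acyclic.

No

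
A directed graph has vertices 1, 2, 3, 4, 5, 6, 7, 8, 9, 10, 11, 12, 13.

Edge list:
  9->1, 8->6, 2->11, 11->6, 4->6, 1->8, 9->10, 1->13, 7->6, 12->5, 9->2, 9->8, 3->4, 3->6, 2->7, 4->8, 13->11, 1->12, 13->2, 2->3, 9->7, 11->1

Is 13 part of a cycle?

13 is on a cycle iff 13 can reach itself via ≥1 edge.
13 → 11 → 1 → 13 — yes.

Yes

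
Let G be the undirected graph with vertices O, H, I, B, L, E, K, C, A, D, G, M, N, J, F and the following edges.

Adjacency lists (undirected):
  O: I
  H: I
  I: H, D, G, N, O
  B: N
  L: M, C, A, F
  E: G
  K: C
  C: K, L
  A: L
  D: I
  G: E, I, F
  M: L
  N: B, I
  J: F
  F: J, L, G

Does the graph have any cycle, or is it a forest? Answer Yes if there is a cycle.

DFS, tracking each vertex's parent; an edge to a visited non-parent vertex closes a cycle.
Start from G:
visit G (parent –)
  visit E (parent G)
    E–G: parent, skip
  visit I (parent G)
    visit H (parent I)
      H–I: parent, skip
    visit D (parent I)
      D–I: parent, skip
    I–G: parent, skip
    visit N (parent I)
      visit B (parent N)
        B–N: parent, skip
      N–I: parent, skip
    visit O (parent I)
      O–I: parent, skip
  visit F (parent G)
    visit J (parent F)
      J–F: parent, skip
    visit L (parent F)
      visit M (parent L)
        M–L: parent, skip
      visit C (parent L)
        visit K (parent C)
          K–C: parent, skip
        C–L: parent, skip
      visit A (parent L)
        A–L: parent, skip
      L–F: parent, skip
    F–G: parent, skip
No non-parent visited neighbor found — the graph is a forest.

No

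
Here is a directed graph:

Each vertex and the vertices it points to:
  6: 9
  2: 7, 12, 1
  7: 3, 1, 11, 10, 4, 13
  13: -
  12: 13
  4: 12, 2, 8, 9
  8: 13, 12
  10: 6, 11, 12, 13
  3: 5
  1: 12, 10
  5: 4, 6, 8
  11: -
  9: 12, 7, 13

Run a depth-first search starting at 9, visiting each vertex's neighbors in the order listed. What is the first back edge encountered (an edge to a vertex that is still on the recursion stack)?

2->7

DFS from 9 (visiting each vertex's neighbors in the order listed); mark gray on enter, black on exit:
9 gray
  12 gray
    13 gray
    13 black
  12 black
  7 gray
    3 gray
      5 gray
        4 gray
          4→12: 12 black — skip
          2 gray
            2→7: 7 is gray → back edge
First back edge: 2 → 7.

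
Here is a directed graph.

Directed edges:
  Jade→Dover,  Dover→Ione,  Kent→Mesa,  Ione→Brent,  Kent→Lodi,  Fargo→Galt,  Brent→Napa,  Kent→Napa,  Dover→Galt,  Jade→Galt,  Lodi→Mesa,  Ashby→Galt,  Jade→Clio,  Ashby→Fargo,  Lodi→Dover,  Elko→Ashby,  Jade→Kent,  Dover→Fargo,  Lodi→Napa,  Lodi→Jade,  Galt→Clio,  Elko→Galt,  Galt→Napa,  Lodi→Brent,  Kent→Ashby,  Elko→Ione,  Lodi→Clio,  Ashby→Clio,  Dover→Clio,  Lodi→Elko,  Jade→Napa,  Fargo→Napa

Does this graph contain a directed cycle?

Yes

DFS with white/gray/black marking, starting from Elko:
Elko gray
  Ione gray
    Brent gray
      Napa gray
      Napa black
    Brent black
  Ione black
  Galt gray
    Clio gray
    Clio black
    Galt→Napa: Napa black — skip
  Galt black
  Ashby gray
    Ashby→Clio: Clio black — skip
    Fargo gray
      Fargo→Napa: Napa black — skip
      Fargo→Galt: Galt black — skip
    Fargo black
    Ashby→Galt: Galt black — skip
  Ashby black
Elko black
Lodi gray
  Jade gray
    Kent gray
      Kent→Lodi: Lodi is gray → back edge
Back edge found, so a cycle exists: Lodi → Jade → Kent → Lodi.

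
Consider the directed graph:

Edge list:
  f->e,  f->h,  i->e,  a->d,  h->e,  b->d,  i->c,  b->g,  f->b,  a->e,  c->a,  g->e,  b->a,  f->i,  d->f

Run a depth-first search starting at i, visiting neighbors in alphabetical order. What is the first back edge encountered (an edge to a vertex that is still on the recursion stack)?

DFS from i (visiting neighbors in alphabetical order); mark gray on enter, black on exit:
i gray
  c gray
    a gray
      d gray
        f gray
          b gray
            b→a: a is gray → back edge
First back edge: b → a.

b→a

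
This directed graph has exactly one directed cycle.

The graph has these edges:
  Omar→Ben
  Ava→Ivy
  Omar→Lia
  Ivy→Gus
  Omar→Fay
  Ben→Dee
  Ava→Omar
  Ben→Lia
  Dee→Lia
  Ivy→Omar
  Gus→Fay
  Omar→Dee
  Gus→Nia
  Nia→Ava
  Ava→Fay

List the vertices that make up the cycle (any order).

Ava, Gus, Ivy, Nia

DFS with gray/black marking from Ava:
Ava gray
  Omar gray
    Ben gray
      Lia gray
      Lia black
      Dee gray
        Dee→Lia: Lia black — skip
      Dee black
    Ben black
    Omar→Dee: Dee black — skip
    Fay gray
    Fay black
    Omar→Lia: Lia black — skip
  Omar black
  Ava→Fay: Fay black — skip
  Ivy gray
    Ivy→Omar: Omar black — skip
    Gus gray
      Gus→Fay: Fay black — skip
      Nia gray
        Nia→Ava: Ava is gray → back edge
Back edge closes the cycle Ava → Ivy → Gus → Nia → Ava; its vertices are {Ava, Gus, Ivy, Nia}.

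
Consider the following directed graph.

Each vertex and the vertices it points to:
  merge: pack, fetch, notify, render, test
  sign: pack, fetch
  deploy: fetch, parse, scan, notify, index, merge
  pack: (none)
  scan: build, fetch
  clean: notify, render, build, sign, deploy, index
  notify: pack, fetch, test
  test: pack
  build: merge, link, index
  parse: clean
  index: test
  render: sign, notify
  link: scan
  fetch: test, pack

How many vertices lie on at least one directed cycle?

A vertex is on a directed cycle iff it belongs to a strongly connected component of size ≥ 2 (or has a self-loop).
The vertices on cycles are {link, scan, build, clean, parse, deploy} — 6 in total.

6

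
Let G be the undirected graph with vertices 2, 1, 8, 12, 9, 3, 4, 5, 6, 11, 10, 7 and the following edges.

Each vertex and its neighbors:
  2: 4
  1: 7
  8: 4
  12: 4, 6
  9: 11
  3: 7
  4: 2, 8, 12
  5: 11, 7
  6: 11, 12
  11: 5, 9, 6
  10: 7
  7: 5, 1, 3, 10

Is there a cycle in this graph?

No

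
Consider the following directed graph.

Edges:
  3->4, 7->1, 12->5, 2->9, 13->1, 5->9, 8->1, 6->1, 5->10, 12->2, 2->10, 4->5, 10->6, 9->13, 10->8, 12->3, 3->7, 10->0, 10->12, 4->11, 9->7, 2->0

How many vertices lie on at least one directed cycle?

A vertex is on a directed cycle iff it belongs to a strongly connected component of size ≥ 2 (or has a self-loop).
The vertices on cycles are {2, 3, 4, 5, 10, 12} — 6 in total.

6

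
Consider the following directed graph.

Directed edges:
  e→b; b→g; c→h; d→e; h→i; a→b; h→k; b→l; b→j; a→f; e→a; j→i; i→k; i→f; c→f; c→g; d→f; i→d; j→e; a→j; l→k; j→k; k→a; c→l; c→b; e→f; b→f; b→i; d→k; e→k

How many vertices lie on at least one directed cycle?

8

A vertex is on a directed cycle iff it belongs to a strongly connected component of size ≥ 2 (or has a self-loop).
The vertices on cycles are {a, b, d, e, i, j, k, l} — 8 in total.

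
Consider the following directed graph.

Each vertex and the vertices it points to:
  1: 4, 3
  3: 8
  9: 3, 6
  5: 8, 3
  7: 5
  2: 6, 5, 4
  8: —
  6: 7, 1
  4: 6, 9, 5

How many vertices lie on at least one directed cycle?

A vertex is on a directed cycle iff it belongs to a strongly connected component of size ≥ 2 (or has a self-loop).
The vertices on cycles are {1, 4, 6, 9} — 4 in total.

4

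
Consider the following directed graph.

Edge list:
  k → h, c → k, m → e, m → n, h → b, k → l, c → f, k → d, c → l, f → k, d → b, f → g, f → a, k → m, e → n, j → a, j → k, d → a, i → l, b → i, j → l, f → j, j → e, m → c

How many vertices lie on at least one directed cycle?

5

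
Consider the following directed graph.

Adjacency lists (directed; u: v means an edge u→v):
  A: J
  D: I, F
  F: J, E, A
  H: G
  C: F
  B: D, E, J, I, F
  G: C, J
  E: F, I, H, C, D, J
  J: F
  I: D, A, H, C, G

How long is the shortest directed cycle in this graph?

For each vertex v, BFS finds the shortest path from v back to v.
The shortest such closed walk is E → F → E, length 2.

2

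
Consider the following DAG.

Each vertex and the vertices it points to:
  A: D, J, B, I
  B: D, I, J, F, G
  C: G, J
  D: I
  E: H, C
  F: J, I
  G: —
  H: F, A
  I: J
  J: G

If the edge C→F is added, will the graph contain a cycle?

No

Adding C→F creates a cycle iff F can already reach C.
Explore from F: no path reaches C. The graph stays acyclic.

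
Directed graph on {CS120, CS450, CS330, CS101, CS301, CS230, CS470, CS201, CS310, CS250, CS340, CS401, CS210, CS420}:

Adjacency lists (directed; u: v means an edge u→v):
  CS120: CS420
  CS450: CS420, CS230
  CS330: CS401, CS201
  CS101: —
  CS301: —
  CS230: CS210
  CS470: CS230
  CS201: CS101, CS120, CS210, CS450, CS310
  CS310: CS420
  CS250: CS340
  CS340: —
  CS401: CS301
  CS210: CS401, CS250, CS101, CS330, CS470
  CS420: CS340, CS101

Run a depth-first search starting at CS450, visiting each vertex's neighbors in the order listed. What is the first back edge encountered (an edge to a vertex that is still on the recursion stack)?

DFS from CS450 (visiting each vertex's neighbors in the order listed); mark gray on enter, black on exit:
CS450 gray
  CS420 gray
    CS340 gray
    CS340 black
    CS101 gray
    CS101 black
  CS420 black
  CS230 gray
    CS210 gray
      CS401 gray
        CS301 gray
        CS301 black
      CS401 black
      CS250 gray
        CS250→CS340: CS340 black — skip
      CS250 black
      CS210→CS101: CS101 black — skip
      CS330 gray
        CS330→CS401: CS401 black — skip
        CS201 gray
          CS201→CS101: CS101 black — skip
          CS120 gray
            CS120→CS420: CS420 black — skip
          CS120 black
          CS201→CS210: CS210 is gray → back edge
First back edge: CS201 → CS210.

CS201→CS210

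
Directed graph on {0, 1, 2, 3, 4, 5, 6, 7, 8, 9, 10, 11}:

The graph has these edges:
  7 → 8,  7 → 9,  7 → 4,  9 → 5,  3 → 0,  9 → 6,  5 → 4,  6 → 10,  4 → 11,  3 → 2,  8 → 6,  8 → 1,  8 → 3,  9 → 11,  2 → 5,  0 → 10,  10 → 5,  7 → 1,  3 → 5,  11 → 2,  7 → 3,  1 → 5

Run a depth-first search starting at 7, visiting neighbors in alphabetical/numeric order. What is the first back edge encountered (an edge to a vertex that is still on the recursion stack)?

2->5

DFS from 7 (visiting neighbors in alphabetical/numeric order); mark gray on enter, black on exit:
7 gray
  1 gray
    5 gray
      4 gray
        11 gray
          2 gray
            2→5: 5 is gray → back edge
First back edge: 2 → 5.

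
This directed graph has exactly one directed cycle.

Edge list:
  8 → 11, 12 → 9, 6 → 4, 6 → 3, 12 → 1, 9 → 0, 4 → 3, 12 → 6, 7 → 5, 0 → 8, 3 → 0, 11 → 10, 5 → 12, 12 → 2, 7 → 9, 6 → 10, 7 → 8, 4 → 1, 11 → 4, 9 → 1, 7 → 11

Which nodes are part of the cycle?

0, 3, 4, 8, 11

DFS with gray/black marking from 8:
8 gray
  11 gray
    4 gray
      1 gray
      1 black
      3 gray
        0 gray
          0→8: 8 is gray → back edge
Back edge closes the cycle 8 → 11 → 4 → 3 → 0 → 8; its vertices are {0, 3, 4, 8, 11}.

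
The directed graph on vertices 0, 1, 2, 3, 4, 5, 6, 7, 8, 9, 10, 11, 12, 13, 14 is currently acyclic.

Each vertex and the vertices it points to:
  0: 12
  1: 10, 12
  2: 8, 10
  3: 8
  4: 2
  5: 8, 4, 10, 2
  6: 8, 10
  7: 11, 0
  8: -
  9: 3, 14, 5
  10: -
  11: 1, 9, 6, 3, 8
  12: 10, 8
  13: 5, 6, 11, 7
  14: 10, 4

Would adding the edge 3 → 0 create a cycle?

No

Adding 3→0 creates a cycle iff 0 can already reach 3.
Explore from 0: no path reaches 3. The graph stays acyclic.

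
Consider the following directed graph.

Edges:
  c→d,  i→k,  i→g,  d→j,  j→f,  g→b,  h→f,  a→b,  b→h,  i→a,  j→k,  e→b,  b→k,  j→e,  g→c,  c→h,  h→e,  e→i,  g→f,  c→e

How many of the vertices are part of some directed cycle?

A vertex is on a directed cycle iff it belongs to a strongly connected component of size ≥ 2 (or has a self-loop).
The vertices on cycles are {a, b, c, d, e, g, h, i, j} — 9 in total.

9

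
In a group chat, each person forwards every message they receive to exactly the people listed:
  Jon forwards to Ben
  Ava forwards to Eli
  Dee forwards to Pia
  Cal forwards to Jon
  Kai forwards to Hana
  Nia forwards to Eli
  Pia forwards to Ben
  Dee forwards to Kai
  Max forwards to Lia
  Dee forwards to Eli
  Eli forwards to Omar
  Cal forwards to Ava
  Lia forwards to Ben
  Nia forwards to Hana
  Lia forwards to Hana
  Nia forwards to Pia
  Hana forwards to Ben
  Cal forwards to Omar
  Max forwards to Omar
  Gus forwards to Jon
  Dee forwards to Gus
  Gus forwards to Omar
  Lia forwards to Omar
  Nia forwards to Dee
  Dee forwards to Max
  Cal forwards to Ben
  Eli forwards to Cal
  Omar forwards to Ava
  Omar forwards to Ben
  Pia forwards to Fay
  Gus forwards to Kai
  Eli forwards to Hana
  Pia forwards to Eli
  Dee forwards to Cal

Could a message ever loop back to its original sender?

DFS with white/gray/black marking, starting from Pia:
Pia gray
  Eli gray
    Cal gray
      Omar gray
        Ben gray
        Ben black
        Ava gray
          Ava→Eli: Eli is gray → back edge
Back edge found, so a cycle exists: Eli → Cal → Omar → Ava → Eli.

Yes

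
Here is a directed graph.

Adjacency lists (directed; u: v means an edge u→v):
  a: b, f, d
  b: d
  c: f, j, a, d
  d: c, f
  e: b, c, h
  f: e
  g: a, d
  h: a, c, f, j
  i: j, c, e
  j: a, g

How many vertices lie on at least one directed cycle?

9

A vertex is on a directed cycle iff it belongs to a strongly connected component of size ≥ 2 (or has a self-loop).
The vertices on cycles are {a, b, c, d, e, f, g, h, j} — 9 in total.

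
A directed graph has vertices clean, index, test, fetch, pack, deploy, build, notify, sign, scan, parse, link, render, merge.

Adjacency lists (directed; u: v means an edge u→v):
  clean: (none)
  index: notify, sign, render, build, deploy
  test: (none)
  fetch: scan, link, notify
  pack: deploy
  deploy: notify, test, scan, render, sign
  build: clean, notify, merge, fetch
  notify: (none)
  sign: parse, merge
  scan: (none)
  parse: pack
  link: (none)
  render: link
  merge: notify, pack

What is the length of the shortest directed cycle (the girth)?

4

For each vertex v, BFS finds the shortest path from v back to v.
The shortest such closed walk is deploy → sign → merge → pack → deploy, length 4.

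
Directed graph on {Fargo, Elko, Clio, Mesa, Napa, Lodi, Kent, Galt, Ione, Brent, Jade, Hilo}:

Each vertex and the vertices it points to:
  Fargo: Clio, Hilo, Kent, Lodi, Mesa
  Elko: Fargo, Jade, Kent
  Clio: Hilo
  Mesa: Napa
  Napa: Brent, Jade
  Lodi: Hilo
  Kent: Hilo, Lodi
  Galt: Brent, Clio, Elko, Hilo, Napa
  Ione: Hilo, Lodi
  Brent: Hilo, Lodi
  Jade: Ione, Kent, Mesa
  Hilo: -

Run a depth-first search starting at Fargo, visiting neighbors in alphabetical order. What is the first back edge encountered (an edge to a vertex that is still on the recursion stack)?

DFS from Fargo (visiting neighbors in alphabetical order); mark gray on enter, black on exit:
Fargo gray
  Clio gray
    Hilo gray
    Hilo black
  Clio black
  Fargo→Hilo: Hilo black — skip
  Kent gray
    Kent→Hilo: Hilo black — skip
    Lodi gray
      Lodi→Hilo: Hilo black — skip
    Lodi black
  Kent black
  Fargo→Lodi: Lodi black — skip
  Mesa gray
    Napa gray
      Brent gray
        Brent→Hilo: Hilo black — skip
        Brent→Lodi: Lodi black — skip
      Brent black
      Jade gray
        Ione gray
          Ione→Hilo: Hilo black — skip
          Ione→Lodi: Lodi black — skip
        Ione black
        Jade→Kent: Kent black — skip
        Jade→Mesa: Mesa is gray → back edge
First back edge: Jade → Mesa.

Jade->Mesa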